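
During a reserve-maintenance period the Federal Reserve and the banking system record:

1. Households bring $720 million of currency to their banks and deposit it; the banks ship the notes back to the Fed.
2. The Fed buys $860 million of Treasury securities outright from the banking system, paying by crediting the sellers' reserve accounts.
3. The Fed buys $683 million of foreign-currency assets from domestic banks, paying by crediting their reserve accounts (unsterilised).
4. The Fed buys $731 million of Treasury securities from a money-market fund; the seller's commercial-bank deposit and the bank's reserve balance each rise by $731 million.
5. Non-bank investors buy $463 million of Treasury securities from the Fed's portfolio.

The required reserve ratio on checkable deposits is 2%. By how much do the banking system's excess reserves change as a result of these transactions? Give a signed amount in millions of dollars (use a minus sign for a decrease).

+$2511.24 million

Currency deposit $720 million: reserves +$720M, deposits +$720M.
OMO purchase (from banks) $860 million: reserves +$860M, deposits 0.
FX purchase $683 million: reserves +$683M, deposits 0.
Asset purchase (from non-banks) $731 million: reserves +$731M, deposits +$731M.
Asset sale (to non-banks) $463 million: reserves −$463M, deposits −$463M.
Totals: Δreserves = +$2531M, Δdeposits = +$988M.
Δrequired reserves = 2% × +$988M = +$19.76M.
Δexcess reserves = Δreserves − Δrequired = +$2531M − (+$19.76M) = +$2511.24 million.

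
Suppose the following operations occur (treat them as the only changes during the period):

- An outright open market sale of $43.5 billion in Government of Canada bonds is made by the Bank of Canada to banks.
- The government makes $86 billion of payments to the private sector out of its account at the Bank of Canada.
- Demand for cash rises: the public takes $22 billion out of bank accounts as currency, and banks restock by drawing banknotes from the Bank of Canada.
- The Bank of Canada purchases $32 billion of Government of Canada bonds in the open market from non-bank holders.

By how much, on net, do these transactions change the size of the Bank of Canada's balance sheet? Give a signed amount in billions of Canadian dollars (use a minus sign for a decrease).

OMO sale (to banks) $43.5 billion: a Bank of Canada asset is shed → −$43.5B.
Government spending $86 billion: only the composition of liabilities changes → 0.
Currency withdrawal $22 billion: only the composition of liabilities changes → 0.
Asset purchase (from non-banks) $32 billion: a Bank of Canada asset is acquired → +$32B.
Net: −43.5 + 0 + 0 + 32 = -$11.5 billion.

-$11.5 billion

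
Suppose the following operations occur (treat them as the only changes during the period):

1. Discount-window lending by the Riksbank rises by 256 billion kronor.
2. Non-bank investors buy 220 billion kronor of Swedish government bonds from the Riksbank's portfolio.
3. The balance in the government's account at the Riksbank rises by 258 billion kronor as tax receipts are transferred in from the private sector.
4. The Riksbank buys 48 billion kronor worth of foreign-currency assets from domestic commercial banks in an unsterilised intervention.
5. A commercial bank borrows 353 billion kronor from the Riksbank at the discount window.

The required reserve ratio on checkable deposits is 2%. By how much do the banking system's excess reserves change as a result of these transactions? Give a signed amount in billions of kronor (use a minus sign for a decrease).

Discount-window loan 256 billion kronor: reserves +256B, deposits 0.
Asset sale (to non-banks) 220 billion kronor: reserves −220B, deposits −220B.
Government account inflow 258 billion kronor: reserves −258B, deposits −258B.
FX purchase 48 billion kronor: reserves +48B, deposits 0.
Discount-window loan 353 billion kronor: reserves +353B, deposits 0.
Totals: Δreserves = +179B, Δdeposits = −478B.
Δrequired reserves = 2% × −478B = −9.56B.
Δexcess reserves = Δreserves − Δrequired = +179B − (−9.56B) = +188.56 billion.

+188.56 billion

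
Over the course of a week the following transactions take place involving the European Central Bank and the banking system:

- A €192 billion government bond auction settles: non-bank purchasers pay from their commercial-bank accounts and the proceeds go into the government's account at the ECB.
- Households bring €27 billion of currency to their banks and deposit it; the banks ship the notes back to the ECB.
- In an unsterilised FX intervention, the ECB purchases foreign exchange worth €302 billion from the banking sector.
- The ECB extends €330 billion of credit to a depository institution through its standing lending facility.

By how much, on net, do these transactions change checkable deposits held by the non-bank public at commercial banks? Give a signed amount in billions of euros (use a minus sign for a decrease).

-€165 billion

Government account inflow €192 billion: non-bank counterparties' bank balances fall → −€192B.
Currency deposit €27 billion: non-bank counterparties' bank balances rise → +€27B.
FX purchase €302 billion: the counterparty is a bank, so public deposits are unchanged → 0.
Discount-window loan €330 billion: the counterparty is a bank, so public deposits are unchanged → 0.
Net: −192 + 27 + 0 + 0 = -€165 billion.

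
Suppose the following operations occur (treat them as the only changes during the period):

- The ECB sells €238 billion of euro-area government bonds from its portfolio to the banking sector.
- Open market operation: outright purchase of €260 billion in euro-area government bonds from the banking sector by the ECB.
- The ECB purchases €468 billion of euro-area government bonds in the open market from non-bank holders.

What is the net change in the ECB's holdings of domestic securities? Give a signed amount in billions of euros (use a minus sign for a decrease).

+€490 billion

OMO sale (to banks) €238 billion: securities removed from the ECB's portfolio → −€238B.
OMO purchase (from banks) €260 billion: securities added to the ECB's portfolio → +€260B.
Asset purchase (from non-banks) €468 billion: securities added to the ECB's portfolio → +€468B.
Net: −238 + 260 + 468 = +€490 billion.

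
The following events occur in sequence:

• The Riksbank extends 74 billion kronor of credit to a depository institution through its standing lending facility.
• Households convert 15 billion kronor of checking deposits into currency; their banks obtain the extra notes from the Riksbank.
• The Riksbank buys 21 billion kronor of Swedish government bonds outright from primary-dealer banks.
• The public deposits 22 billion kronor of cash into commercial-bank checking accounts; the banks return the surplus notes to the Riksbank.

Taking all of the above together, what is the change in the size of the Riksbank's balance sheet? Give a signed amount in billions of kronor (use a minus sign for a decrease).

+95 billion

Riksbank balance sheet:
  Assets:      Securities +21B, Loans to banks +74B
  Liabilities: Bank reserves +102B, Currency in circulation −7B
Commercial banking system:
  Assets:      Reserves at CB +102B, Securities −21B
  Liabilities: Checkable deposits +7B, Borrowings from CB +74B
Change in total Riksbank assets = +95 billion.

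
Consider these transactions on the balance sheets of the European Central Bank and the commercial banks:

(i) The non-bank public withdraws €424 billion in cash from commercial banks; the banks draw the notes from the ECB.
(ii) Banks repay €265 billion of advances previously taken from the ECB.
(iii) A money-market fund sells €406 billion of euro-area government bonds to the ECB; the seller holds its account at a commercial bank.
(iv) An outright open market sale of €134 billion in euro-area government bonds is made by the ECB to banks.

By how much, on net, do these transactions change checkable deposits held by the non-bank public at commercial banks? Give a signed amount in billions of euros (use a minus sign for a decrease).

-€18 billion

ECB balance sheet:
  Assets:      Securities +€272B, Loans to banks −€265B
  Liabilities: Bank reserves −€417B, Currency in circulation +€424B
Commercial banking system:
  Assets:      Reserves at CB −€417B, Securities +€134B
  Liabilities: Checkable deposits −€18B, Borrowings from CB −€265B
So the change in checkable deposits held by the non-bank public at commercial banks is -€18 billion.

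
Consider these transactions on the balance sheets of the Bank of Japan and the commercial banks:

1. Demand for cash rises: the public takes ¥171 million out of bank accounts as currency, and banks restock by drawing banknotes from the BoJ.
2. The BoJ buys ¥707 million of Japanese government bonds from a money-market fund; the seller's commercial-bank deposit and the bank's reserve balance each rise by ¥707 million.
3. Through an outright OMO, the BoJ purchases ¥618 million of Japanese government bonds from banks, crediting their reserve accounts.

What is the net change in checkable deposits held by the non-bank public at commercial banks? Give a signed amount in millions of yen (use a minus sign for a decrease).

Currency withdrawal ¥171 million: non-bank counterparties' bank balances fall → −¥171M.
Asset purchase (from non-banks) ¥707 million: non-bank counterparties' bank balances rise → +¥707M.
OMO purchase (from banks) ¥618 million: the counterparty is a bank, so public deposits are unchanged → 0.
Net: −171 + 707 + 0 = +¥536 million.

+¥536 million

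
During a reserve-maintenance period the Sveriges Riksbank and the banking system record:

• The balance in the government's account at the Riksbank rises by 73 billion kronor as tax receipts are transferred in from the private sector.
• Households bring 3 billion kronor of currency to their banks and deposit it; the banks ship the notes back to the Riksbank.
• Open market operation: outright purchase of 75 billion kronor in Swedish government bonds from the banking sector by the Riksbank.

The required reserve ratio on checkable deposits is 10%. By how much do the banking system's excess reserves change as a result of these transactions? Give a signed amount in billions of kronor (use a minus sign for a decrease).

+12 billion

Government account inflow 73 billion kronor: reserves −73B, deposits −73B.
Currency deposit 3 billion kronor: reserves +3B, deposits +3B.
OMO purchase (from banks) 75 billion kronor: reserves +75B, deposits 0.
Totals: Δreserves = +5B, Δdeposits = −70B.
Δrequired reserves = 10% × −70B = −7B.
Δexcess reserves = Δreserves − Δrequired = +5B − (−7B) = +12 billion.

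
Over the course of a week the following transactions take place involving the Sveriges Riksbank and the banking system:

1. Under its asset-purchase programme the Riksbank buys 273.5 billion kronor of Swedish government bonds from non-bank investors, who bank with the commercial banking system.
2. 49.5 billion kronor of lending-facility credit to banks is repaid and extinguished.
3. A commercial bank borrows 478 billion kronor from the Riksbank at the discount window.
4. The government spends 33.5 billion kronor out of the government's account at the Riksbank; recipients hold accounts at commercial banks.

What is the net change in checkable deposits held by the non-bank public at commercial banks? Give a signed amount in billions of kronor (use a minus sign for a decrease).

+307 billion

Asset purchase (from non-banks) 273.5 billion kronor: non-bank counterparties' bank balances rise → +273.5B.
Discount-window repayment 49.5 billion kronor: the counterparty is a bank, so public deposits are unchanged → 0.
Discount-window loan 478 billion kronor: the counterparty is a bank, so public deposits are unchanged → 0.
Government spending 33.5 billion kronor: non-bank counterparties' bank balances rise → +33.5B.
Net: 273.5 + 0 + 0 + 33.5 = +307 billion.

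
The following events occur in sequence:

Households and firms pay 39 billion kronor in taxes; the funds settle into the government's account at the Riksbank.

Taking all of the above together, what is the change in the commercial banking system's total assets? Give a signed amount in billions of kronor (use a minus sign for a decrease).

Government account inflow 39 billion kronor: bank balance sheets shrink → −39B.

-39 billion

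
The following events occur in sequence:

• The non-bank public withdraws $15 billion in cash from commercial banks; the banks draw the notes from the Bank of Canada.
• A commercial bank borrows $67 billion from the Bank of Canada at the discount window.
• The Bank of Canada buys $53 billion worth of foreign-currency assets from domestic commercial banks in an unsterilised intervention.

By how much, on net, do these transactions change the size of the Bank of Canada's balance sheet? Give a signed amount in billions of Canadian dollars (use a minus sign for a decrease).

+$120 billion

Bank of Canada balance sheet:
  Assets:      Loans to banks +$67B, Foreign assets +$53B
  Liabilities: Bank reserves +$105B, Currency in circulation +$15B
Commercial banking system:
  Assets:      Reserves at CB +$105B, Foreign assets −$53B
  Liabilities: Checkable deposits −$15B, Borrowings from CB +$67B
Change in total Bank of Canada assets = +$120 billion.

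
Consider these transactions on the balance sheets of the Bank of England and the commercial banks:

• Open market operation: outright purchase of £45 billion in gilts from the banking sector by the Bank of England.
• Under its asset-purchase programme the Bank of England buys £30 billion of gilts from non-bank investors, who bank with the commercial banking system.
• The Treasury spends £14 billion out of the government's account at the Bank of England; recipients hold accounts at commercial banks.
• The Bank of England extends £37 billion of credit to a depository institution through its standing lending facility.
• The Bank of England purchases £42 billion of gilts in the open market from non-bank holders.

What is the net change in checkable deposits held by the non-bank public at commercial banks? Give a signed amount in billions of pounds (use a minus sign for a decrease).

OMO purchase (from banks) £45 billion: the counterparty is a bank, so public deposits are unchanged → 0.
Asset purchase (from non-banks) £30 billion: non-bank counterparties' bank balances rise → +£30B.
Government spending £14 billion: non-bank counterparties' bank balances rise → +£14B.
Discount-window loan £37 billion: the counterparty is a bank, so public deposits are unchanged → 0.
Asset purchase (from non-banks) £42 billion: non-bank counterparties' bank balances rise → +£42B.
Net: 0 + 30 + 14 + 0 + 42 = +£86 billion.

+£86 billion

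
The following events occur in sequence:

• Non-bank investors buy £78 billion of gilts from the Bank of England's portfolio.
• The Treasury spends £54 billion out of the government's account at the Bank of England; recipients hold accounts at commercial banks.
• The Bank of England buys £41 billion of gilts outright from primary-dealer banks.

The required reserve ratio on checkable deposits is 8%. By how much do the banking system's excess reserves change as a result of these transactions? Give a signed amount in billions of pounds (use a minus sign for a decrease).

Asset sale (to non-banks) £78 billion: reserves −£78B, deposits −£78B.
Government spending £54 billion: reserves +£54B, deposits +£54B.
OMO purchase (from banks) £41 billion: reserves +£41B, deposits 0.
Totals: Δreserves = +£17B, Δdeposits = −£24B.
Δrequired reserves = 8% × −£24B = −£1.92B.
Δexcess reserves = Δreserves − Δrequired = +£17B − (−£1.92B) = +£18.92 billion.

+£18.92 billion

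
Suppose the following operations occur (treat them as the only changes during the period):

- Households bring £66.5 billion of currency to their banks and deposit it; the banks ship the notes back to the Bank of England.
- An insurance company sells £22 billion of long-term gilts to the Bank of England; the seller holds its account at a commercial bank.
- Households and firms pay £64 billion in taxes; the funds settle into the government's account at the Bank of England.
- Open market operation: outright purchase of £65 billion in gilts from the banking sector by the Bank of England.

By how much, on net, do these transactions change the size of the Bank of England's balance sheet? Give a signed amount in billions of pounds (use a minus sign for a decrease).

Currency deposit £66.5 billion: only the composition of liabilities changes → 0.
Asset purchase (from non-banks) £22 billion: a Bank of England asset is acquired → +£22B.
Government account inflow £64 billion: only the composition of liabilities changes → 0.
OMO purchase (from banks) £65 billion: a Bank of England asset is acquired → +£65B.
Net: 0 + 22 + 0 + 65 = +£87 billion.

+£87 billion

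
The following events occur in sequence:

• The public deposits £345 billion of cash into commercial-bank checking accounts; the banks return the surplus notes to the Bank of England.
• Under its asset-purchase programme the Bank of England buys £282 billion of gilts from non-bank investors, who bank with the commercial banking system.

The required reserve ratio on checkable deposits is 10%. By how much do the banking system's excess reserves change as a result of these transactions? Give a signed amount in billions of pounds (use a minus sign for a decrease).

+£564.3 billion

Currency deposit £345 billion: reserves +£345B, deposits +£345B.
Asset purchase (from non-banks) £282 billion: reserves +£282B, deposits +£282B.
Totals: Δreserves = +£627B, Δdeposits = +£627B.
Δrequired reserves = 10% × +£627B = +£62.7B.
Δexcess reserves = Δreserves − Δrequired = +£627B − (+£62.7B) = +£564.3 billion.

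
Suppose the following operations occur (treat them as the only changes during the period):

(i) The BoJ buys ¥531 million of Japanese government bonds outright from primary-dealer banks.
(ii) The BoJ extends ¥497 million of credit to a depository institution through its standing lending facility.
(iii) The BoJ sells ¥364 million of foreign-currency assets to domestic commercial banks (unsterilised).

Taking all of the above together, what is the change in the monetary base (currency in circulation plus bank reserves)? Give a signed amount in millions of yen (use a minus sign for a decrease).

+¥664 million

OMO purchase (from banks) ¥531 million: BoJ balance sheet expands → +¥531M.
Discount-window loan ¥497 million: BoJ balance sheet expands → +¥497M.
FX sale ¥364 million: BoJ balance sheet contracts → −¥364M.
Net: 531 + 497 − 364 = +¥664 million.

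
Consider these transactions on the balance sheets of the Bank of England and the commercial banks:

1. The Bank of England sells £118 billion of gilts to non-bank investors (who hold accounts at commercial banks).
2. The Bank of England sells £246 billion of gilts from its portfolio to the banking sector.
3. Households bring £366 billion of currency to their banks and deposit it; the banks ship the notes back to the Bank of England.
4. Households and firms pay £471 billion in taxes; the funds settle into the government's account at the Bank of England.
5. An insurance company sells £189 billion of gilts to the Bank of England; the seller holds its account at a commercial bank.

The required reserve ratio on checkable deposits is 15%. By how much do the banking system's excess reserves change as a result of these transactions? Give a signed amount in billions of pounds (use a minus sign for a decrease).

Asset sale (to non-banks) £118 billion: reserves −£118B, deposits −£118B.
OMO sale (to banks) £246 billion: reserves −£246B, deposits 0.
Currency deposit £366 billion: reserves +£366B, deposits +£366B.
Government account inflow £471 billion: reserves −£471B, deposits −£471B.
Asset purchase (from non-banks) £189 billion: reserves +£189B, deposits +£189B.
Totals: Δreserves = −£280B, Δdeposits = −£34B.
Δrequired reserves = 15% × −£34B = −£5.1B.
Δexcess reserves = Δreserves − Δrequired = −£280B − (−£5.1B) = -£274.9 billion.

-£274.9 billion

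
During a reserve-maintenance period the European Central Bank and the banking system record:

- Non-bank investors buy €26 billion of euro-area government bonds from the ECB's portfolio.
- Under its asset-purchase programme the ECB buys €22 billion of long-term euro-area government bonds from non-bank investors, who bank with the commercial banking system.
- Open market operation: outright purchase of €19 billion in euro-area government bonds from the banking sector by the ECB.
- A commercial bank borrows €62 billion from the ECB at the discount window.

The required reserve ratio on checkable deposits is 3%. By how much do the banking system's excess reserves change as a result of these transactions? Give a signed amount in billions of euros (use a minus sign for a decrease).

Asset sale (to non-banks) €26 billion: reserves −€26B, deposits −€26B.
Asset purchase (from non-banks) €22 billion: reserves +€22B, deposits +€22B.
OMO purchase (from banks) €19 billion: reserves +€19B, deposits 0.
Discount-window loan €62 billion: reserves +€62B, deposits 0.
Totals: Δreserves = +€77B, Δdeposits = −€4B.
Δrequired reserves = 3% × −€4B = −€0.12B.
Δexcess reserves = Δreserves − Δrequired = +€77B − (−€0.12B) = +€77.12 billion.

+€77.12 billion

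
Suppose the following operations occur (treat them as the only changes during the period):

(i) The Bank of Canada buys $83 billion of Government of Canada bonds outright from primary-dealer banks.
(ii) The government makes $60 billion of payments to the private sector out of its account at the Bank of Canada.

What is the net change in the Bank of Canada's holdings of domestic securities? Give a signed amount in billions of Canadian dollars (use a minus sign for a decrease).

OMO purchase (from banks) $83 billion: securities added to the Bank of Canada's portfolio → +$83B.
Government spending $60 billion: the Bank of Canada's securities portfolio is untouched → 0.
Net: 83 + 0 = +$83 billion.

+$83 billion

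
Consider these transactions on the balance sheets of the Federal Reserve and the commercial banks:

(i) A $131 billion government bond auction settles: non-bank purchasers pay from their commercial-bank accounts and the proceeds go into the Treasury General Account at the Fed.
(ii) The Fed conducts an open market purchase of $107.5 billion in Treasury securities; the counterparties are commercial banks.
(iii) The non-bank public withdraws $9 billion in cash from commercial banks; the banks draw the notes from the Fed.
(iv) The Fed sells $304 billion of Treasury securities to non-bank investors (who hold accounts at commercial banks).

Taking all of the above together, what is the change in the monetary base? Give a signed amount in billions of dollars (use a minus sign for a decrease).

-$327.5 billion

Government account inflow $131 billion: reserves shift to a non-base liability → −$131B.
OMO purchase (from banks) $107.5 billion: Fed balance sheet expands → +$107.5B.
Currency withdrawal $9 billion: just a shift between currency and reserves — both are base money → 0.
Asset sale (to non-banks) $304 billion: Fed balance sheet contracts → −$304B.
Net: −131 + 107.5 + 0 − 304 = -$327.5 billion.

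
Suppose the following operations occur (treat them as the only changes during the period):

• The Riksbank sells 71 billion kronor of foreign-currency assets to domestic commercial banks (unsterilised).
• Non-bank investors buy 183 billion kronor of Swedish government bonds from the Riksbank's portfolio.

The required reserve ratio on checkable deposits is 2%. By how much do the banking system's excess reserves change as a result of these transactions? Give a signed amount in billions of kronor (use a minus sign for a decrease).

-250.34 billion

FX sale 71 billion kronor: reserves −71B, deposits 0.
Asset sale (to non-banks) 183 billion kronor: reserves −183B, deposits −183B.
Totals: Δreserves = −254B, Δdeposits = −183B.
Δrequired reserves = 2% × −183B = −3.66B.
Δexcess reserves = Δreserves − Δrequired = −254B − (−3.66B) = -250.34 billion.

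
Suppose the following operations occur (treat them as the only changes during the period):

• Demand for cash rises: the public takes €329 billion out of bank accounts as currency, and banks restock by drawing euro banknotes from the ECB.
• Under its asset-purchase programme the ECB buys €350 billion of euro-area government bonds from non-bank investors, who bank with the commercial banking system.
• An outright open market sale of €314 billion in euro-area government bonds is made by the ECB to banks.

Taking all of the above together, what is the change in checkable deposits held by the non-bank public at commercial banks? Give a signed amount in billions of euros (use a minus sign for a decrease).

ECB balance sheet:
  Assets:      Securities +€36B
  Liabilities: Bank reserves −€293B, Currency in circulation +€329B
Commercial banking system:
  Assets:      Reserves at CB −€293B, Securities +€314B
  Liabilities: Checkable deposits +€21B
So the change in checkable deposits held by the non-bank public at commercial banks is +€21 billion.

+€21 billion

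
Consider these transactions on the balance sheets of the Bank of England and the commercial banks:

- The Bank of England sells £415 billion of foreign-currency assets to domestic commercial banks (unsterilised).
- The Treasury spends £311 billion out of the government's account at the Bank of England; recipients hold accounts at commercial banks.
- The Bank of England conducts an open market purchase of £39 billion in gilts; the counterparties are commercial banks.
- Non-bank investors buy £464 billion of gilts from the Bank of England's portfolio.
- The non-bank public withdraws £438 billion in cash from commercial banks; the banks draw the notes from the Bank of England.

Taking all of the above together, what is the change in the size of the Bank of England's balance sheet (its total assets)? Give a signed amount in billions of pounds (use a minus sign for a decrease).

Bank of England balance sheet:
  Assets:      Securities −£425B, Foreign assets −£415B
  Liabilities: Bank reserves −£967B, Currency in circulation +£438B, Government deposits −£311B
Commercial banking system:
  Assets:      Reserves at CB −£967B, Securities −£39B, Foreign assets +£415B
  Liabilities: Checkable deposits −£591B
Change in total Bank of England assets = -£840 billion.

-£840 billion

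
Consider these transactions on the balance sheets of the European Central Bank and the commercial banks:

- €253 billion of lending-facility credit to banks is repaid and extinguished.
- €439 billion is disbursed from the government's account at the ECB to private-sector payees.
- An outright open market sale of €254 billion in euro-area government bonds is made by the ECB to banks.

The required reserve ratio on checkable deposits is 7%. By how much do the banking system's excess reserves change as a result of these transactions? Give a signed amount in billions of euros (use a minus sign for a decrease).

Discount-window repayment €253 billion: reserves −€253B, deposits 0.
Government spending €439 billion: reserves +€439B, deposits +€439B.
OMO sale (to banks) €254 billion: reserves −€254B, deposits 0.
Totals: Δreserves = −€68B, Δdeposits = +€439B.
Δrequired reserves = 7% × +€439B = +€30.73B.
Δexcess reserves = Δreserves − Δrequired = −€68B − (+€30.73B) = -€98.73 billion.

-€98.73 billion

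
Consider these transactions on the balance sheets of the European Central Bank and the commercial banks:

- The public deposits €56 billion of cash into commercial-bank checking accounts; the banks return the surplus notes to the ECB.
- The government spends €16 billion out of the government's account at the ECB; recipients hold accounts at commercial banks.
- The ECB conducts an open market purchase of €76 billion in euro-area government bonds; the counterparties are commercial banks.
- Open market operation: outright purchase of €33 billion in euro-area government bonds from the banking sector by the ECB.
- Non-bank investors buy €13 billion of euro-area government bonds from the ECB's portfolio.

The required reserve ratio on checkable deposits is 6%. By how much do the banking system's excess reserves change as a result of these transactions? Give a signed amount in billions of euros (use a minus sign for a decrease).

Currency deposit €56 billion: reserves +€56B, deposits +€56B.
Government spending €16 billion: reserves +€16B, deposits +€16B.
OMO purchase (from banks) €76 billion: reserves +€76B, deposits 0.
OMO purchase (from banks) €33 billion: reserves +€33B, deposits 0.
Asset sale (to non-banks) €13 billion: reserves −€13B, deposits −€13B.
Totals: Δreserves = +€168B, Δdeposits = +€59B.
Δrequired reserves = 6% × +€59B = +€3.54B.
Δexcess reserves = Δreserves − Δrequired = +€168B − (+€3.54B) = +€164.46 billion.

+€164.46 billion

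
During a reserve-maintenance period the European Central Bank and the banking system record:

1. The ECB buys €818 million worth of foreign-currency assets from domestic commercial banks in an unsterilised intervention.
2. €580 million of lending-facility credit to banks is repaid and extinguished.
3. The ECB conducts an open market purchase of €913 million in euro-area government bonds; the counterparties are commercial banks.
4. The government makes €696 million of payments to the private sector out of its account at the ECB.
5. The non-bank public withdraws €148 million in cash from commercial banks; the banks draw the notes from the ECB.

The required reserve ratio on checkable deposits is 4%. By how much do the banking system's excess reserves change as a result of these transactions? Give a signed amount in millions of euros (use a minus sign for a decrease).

FX purchase €818 million: reserves +€818M, deposits 0.
Discount-window repayment €580 million: reserves −€580M, deposits 0.
OMO purchase (from banks) €913 million: reserves +€913M, deposits 0.
Government spending €696 million: reserves +€696M, deposits +€696M.
Currency withdrawal €148 million: reserves −€148M, deposits −€148M.
Totals: Δreserves = +€1699M, Δdeposits = +€548M.
Δrequired reserves = 4% × +€548M = +€21.92M.
Δexcess reserves = Δreserves − Δrequired = +€1699M − (+€21.92M) = +€1677.08 million.

+€1677.08 million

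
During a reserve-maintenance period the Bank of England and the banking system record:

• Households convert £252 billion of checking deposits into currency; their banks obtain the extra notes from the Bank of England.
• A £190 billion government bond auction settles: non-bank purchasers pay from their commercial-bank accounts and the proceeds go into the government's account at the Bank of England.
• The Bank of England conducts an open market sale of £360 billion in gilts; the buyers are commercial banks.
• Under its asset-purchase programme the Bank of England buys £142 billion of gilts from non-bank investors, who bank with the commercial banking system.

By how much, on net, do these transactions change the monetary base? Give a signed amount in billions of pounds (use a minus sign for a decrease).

-£408 billion

Currency withdrawal £252 billion: just a shift between currency and reserves — both are base money → 0.
Government account inflow £190 billion: reserves shift to a non-base liability → −£190B.
OMO sale (to banks) £360 billion: Bank of England balance sheet contracts → −£360B.
Asset purchase (from non-banks) £142 billion: Bank of England balance sheet expands → +£142B.
Net: 0 − 190 − 360 + 142 = -£408 billion.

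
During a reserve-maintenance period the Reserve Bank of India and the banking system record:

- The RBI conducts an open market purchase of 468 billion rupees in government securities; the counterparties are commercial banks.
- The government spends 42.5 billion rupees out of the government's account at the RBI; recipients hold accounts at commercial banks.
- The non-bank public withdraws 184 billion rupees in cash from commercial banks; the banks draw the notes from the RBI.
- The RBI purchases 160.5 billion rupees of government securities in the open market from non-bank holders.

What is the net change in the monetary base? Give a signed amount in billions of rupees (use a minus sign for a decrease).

OMO purchase (from banks) 468 billion rupees: RBI balance sheet expands → +468B.
Government spending 42.5 billion rupees: a non-base liability converts back to reserves → +42.5B.
Currency withdrawal 184 billion rupees: just a shift between currency and reserves — both are base money → 0.
Asset purchase (from non-banks) 160.5 billion rupees: RBI balance sheet expands → +160.5B.
Net: 468 + 42.5 + 0 + 160.5 = +671 billion.

+671 billion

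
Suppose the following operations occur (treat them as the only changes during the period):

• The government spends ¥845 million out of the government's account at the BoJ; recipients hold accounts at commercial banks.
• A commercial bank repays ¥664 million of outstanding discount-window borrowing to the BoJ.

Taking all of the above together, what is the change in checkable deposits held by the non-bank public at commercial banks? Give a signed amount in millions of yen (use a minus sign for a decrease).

Government spending ¥845 million: non-bank counterparties' bank balances rise → +¥845M.
Discount-window repayment ¥664 million: the counterparty is a bank, so public deposits are unchanged → 0.
Net: 845 + 0 = +¥845 million.

+¥845 million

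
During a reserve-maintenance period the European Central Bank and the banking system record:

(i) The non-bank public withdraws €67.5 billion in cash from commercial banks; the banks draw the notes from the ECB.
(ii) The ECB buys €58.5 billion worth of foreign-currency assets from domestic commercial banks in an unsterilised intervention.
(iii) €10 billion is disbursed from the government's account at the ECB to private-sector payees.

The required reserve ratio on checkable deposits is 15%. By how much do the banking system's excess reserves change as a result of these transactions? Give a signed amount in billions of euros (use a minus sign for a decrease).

+€9.625 billion

Currency withdrawal €67.5 billion: reserves −€67.5B, deposits −€67.5B.
FX purchase €58.5 billion: reserves +€58.5B, deposits 0.
Government spending €10 billion: reserves +€10B, deposits +€10B.
Totals: Δreserves = +€1B, Δdeposits = −€57.5B.
Δrequired reserves = 15% × −€57.5B = −€8.625B.
Δexcess reserves = Δreserves − Δrequired = +€1B − (−€8.625B) = +€9.625 billion.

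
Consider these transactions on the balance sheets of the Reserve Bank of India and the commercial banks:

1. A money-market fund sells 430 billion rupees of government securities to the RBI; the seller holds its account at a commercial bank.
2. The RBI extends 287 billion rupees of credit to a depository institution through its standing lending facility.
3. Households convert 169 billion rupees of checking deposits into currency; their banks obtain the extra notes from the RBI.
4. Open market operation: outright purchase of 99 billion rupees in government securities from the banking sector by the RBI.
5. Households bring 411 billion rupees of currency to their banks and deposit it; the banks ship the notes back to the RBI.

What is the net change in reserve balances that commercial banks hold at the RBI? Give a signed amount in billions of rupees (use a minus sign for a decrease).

RBI balance sheet:
  Assets:      Securities +529B, Loans to banks +287B
  Liabilities: Bank reserves +1058B, Currency in circulation −242B
So the change in reserve balances that commercial banks hold at the RBI is +1058 billion.

+1058 billion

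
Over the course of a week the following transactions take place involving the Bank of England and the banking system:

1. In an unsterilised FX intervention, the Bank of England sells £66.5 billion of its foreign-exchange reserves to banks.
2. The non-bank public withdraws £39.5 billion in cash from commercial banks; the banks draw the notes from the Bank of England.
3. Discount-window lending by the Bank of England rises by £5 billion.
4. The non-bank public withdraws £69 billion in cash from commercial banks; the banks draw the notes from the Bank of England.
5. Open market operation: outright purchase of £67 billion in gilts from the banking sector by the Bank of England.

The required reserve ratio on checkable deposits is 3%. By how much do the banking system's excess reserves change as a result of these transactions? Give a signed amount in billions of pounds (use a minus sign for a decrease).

FX sale £66.5 billion: reserves −£66.5B, deposits 0.
Currency withdrawal £39.5 billion: reserves −£39.5B, deposits −£39.5B.
Discount-window loan £5 billion: reserves +£5B, deposits 0.
Currency withdrawal £69 billion: reserves −£69B, deposits −£69B.
OMO purchase (from banks) £67 billion: reserves +£67B, deposits 0.
Totals: Δreserves = −£103B, Δdeposits = −£108.5B.
Δrequired reserves = 3% × −£108.5B = −£3.255B.
Δexcess reserves = Δreserves − Δrequired = −£103B − (−£3.255B) = -£99.745 billion.

-£99.745 billion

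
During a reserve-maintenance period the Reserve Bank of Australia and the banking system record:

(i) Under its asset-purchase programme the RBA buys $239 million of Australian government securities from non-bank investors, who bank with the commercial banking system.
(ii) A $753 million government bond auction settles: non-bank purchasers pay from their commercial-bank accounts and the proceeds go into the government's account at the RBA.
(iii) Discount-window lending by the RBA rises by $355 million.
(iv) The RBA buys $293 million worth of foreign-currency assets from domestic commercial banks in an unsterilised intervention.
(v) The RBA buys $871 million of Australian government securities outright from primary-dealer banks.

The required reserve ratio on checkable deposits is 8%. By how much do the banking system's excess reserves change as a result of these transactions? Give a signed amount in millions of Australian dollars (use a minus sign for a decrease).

+$1046.12 million

Asset purchase (from non-banks) $239 million: reserves +$239M, deposits +$239M.
Government account inflow $753 million: reserves −$753M, deposits −$753M.
Discount-window loan $355 million: reserves +$355M, deposits 0.
FX purchase $293 million: reserves +$293M, deposits 0.
OMO purchase (from banks) $871 million: reserves +$871M, deposits 0.
Totals: Δreserves = +$1005M, Δdeposits = −$514M.
Δrequired reserves = 8% × −$514M = −$41.12M.
Δexcess reserves = Δreserves − Δrequired = +$1005M − (−$41.12M) = +$1046.12 million.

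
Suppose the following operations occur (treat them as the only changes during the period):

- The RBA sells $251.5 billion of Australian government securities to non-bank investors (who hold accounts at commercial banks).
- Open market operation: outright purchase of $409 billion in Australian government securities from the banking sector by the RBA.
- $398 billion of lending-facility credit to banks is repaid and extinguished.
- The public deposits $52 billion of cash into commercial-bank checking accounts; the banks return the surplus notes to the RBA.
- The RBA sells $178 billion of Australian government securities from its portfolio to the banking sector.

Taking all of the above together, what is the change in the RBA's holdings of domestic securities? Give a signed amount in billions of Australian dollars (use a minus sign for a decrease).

RBA balance sheet:
  Assets:      Securities −$20.5B, Loans to banks −$398B
  Liabilities: Bank reserves −$366.5B, Currency in circulation −$52B
So the change in the RBA's holdings of domestic securities is -$20.5 billion.

-$20.5 billion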